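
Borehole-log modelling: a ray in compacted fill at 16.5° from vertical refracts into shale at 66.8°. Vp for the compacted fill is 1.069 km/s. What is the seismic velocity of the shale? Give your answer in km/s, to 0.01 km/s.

sin 16.5° = 0.2840; sin 66.8° = 0.9191.
V₂ = V₁·(sin θ₂/sin θ₁) = 1.069·(0.9191/0.2840) = 3.46 km/s.

3.46 km/s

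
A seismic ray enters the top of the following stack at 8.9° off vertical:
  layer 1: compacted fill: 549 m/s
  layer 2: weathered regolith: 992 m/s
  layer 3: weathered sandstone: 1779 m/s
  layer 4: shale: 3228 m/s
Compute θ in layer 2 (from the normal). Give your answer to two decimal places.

16.23°

Ray parameter p = sin 8.9° / 549 = 2.8180e-04 s/m.
sin θ_2 = p·V_2 = 2.8180e-04 × 992 = 0.2795.
θ_2 = arcsin 0.2795 = 16.23°.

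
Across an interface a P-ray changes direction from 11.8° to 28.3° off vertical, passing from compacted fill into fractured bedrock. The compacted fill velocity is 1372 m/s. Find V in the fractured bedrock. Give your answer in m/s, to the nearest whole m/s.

3181 m/s

sin 11.8° = 0.2045; sin 28.3° = 0.4741.
V₂ = V₁·(sin θ₂/sin θ₁) = 1372·(0.4741/0.2045) = 3180.74 m/s.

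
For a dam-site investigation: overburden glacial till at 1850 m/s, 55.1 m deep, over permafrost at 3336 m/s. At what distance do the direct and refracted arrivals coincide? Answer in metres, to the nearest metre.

x_cross = 2h·√((V₂+V₁)/(V₂−V₁)).
(V₂+V₁)/(V₂−V₁) = (3336+1850)/(3336−1850) = 3.4899; √ = 1.8681.
x_cross = 2·55.1·1.8681 = 205.87 m.

206 m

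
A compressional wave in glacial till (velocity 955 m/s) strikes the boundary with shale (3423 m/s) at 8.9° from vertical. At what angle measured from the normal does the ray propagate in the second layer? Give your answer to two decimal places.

33.68°

sin θ₁/V₁ = sin θ₂/V₂ ⇒ sin θ₂ = 3423·sin 8.9°/955 = 3423·0.1547/955 = 0.5545.
θ₂ = arcsin 0.5545 = 33.68° from the normal.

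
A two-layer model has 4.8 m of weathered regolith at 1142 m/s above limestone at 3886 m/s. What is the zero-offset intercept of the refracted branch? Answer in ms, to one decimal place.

tᵢ = 2h·√(V₂²−V₁²)/(V₁V₂).
√(V₂²−V₁²) = √(3886²−1142²) = 3714.4 m/s.
tᵢ = 2·4.8·3714.4/(1142·3886) = 0.00804 s.

8.0 ms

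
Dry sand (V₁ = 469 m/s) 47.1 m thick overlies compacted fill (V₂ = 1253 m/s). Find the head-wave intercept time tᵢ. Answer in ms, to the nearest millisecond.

186 ms

tᵢ = 2h·√(V₂²−V₁²)/(V₁V₂).
√(V₂²−V₁²) = √(1253²−469²) = 1161.9 m/s.
tᵢ = 2·47.1·1161.9/(469·1253) = 0.18625 s.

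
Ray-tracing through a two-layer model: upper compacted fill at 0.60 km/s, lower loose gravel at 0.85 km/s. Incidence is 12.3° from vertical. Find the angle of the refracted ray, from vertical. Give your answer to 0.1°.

Snell's law: sin θ₂ = (V₂/V₁)·sin θ₁ = (0.85/0.60)·sin 12.3° = 0.3018.
θ₂ = sin⁻¹(0.3018) = 17.57° (from vertical).

17.6°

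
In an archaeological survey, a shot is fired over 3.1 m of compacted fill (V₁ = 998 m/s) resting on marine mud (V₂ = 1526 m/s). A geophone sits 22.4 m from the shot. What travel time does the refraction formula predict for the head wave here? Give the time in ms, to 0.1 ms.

19.4 ms

t = x/V₂ + 2h·√(V₂²−V₁²)/(V₁V₂).
√(V₂²−V₁²) = √(1526²−998²) = 1154.4 m/s; delay term = 2·3.1·1154.4/(998·1526) = 0.00470 s.
t = 22.4/1526 + 0.00470 = 0.01938 s.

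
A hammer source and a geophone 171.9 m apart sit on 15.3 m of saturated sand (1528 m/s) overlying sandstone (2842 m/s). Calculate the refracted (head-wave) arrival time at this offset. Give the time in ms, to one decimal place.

t = x/V₂ + 2h·√(V₂²−V₁²)/(V₁V₂).
√(V₂²−V₁²) = √(2842²−1528²) = 2396.3 m/s; delay term = 2·15.3·2396.3/(1528·2842) = 0.01689 s.
t = 171.9/2842 + 0.01689 = 0.07737 s.

77.4 ms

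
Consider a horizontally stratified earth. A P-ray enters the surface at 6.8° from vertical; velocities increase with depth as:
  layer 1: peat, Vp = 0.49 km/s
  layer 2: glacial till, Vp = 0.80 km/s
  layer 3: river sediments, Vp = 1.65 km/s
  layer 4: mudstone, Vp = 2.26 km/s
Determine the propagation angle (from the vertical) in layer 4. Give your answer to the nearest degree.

Snell's law across each interface conserves sin θ / V, so sin θ_4 = V_4·sin θ₁/V₁.
sin θ_4 = 2.26 × sin 6.8° / 0.49 = 0.5461.
θ_4 = arcsin 0.5461 = 33.10°.

33°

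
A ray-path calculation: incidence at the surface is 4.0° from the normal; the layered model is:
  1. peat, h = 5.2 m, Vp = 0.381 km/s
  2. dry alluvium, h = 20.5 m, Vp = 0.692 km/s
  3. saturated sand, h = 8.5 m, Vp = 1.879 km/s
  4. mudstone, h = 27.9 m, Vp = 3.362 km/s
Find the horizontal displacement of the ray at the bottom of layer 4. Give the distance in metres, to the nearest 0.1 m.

27.9 m

Ray parameter p = sin 4.0° / 0.381 km/s = 1.8309e-01 s/km.
Layer 1: θ = 4.00°; offset = 5.2·tan 4.00° = 0.364 m.
Layer 2: sin θ = p·0.692 = 0.1267 → θ = 7.28°; offset = 20.5·tan 7.28° = 2.618 m.
Layer 3: sin θ = p·1.879 = 0.3440 → θ = 20.12°; offset = 8.5·tan 20.12° = 3.114 m.
Layer 4: sin θ = p·3.362 = 0.6155 → θ = 37.99°; offset = 27.9·tan 37.99° = 21.791 m.
Summing the layer offsets gives 27.887 m.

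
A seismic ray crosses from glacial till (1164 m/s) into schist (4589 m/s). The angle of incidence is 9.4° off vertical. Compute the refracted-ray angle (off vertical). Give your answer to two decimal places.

40.08°

sin θ₁/V₁ = sin θ₂/V₂ ⇒ sin θ₂ = 4589·sin 9.4°/1164 = 4589·0.1633/1164 = 0.6439.
θ₂ = arcsin 0.6439 = 40.08° from the normal.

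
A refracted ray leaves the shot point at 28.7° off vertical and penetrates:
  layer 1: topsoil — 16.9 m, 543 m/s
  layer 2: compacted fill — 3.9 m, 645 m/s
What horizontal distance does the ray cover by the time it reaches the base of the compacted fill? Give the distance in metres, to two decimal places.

Apply Snell's law at each interface; in layer i the horizontal offset is hᵢ·tan θᵢ.
Layer 1: θ = 28.70°; offset = 16.9·tan 28.70° = 9.2525 m.
Layer 2: sin θ = 645·sin 28.7°/543 = 0.5704, θ = 34.78°; offset = 3.9·tan 34.78° = 2.7086 m.
Summing the layer offsets gives 11.9611 m.

11.96 m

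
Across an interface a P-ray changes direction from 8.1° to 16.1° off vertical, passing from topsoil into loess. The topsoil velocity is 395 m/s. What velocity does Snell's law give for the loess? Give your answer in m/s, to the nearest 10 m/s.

Snell's law: sin 8.1°/V₁ = sin 16.1°/V₂.
V₂ = V₁·sin 16.1°/sin 8.1° = 395 × 1.9681 = 777.42 m/s.

780 m/s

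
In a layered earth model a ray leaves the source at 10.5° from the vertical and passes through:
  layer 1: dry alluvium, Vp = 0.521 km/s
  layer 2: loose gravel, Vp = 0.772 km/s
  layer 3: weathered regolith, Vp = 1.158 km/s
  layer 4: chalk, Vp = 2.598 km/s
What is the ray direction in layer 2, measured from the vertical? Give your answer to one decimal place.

15.7°

Ray parameter p = sin 10.5° / 0.521 = 3.4978e-01 s/km.
sin θ_2 = p·V_2 = 3.4978e-01 × 0.772 = 0.2700.
θ_2 = 15.67° from the vertical.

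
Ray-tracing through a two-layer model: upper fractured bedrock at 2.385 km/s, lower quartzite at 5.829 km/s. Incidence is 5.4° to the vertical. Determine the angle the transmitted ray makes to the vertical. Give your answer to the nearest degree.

sin θ₁/V₁ = sin θ₂/V₂ ⇒ sin θ₂ = 5.829·sin 5.4°/2.385 = 5.829·0.0941/2.385 = 0.2300.
θ₂ = sin⁻¹(0.2300) = 13.30° (from vertical).

13°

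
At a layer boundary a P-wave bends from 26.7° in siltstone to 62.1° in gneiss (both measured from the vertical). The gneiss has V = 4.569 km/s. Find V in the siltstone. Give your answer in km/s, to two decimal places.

Snell's law: sin 26.7°/V₁ = sin 62.1°/V₂.
V₁ = V₂·sin 26.7°/sin 62.1° = 4.569 × 0.5084 = 2.32 km/s.

2.32 km/s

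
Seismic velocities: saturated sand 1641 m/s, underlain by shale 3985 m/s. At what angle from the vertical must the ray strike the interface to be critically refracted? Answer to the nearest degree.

24°

Critical incidence: sin θ_c = V₁/V₂ = 1641/3985 = 0.4118.
θ_c = arcsin 0.4118 = 24.32°.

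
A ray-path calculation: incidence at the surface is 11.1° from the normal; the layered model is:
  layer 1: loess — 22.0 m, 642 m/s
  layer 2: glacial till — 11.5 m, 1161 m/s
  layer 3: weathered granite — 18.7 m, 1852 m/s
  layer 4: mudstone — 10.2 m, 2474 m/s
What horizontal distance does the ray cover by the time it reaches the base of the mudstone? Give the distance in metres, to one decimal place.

Ray parameter p = sin 11.1° / 642 m/s = 2.9988e-04 s/m.
Layer 1: θ = 11.10°; offset = 22.0·tan 11.10° = 4.316 m.
Layer 2: sin θ = p·1161 = 0.3482 → θ = 20.37°; offset = 11.5·tan 20.37° = 4.271 m.
Layer 3: sin θ = p·1852 = 0.5554 → θ = 33.74°; offset = 18.7·tan 33.74° = 12.489 m.
Layer 4: sin θ = p·2474 = 0.7419 → θ = 47.89°; offset = 10.2·tan 47.89° = 11.286 m.
Summing the layer offsets gives 32.362 m.

32.4 m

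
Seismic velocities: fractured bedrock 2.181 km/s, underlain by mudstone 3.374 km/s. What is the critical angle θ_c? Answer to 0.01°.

Critical incidence: sin θ_c = V₁/V₂ = 2.181/3.374 = 0.6464.
θ_c = arcsin 0.6464 = 40.27°.

40.27°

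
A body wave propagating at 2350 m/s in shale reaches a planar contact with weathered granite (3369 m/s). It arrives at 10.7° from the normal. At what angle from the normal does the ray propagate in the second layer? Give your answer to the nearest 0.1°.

sin θ₁/V₁ = sin θ₂/V₂ ⇒ sin θ₂ = 3369·sin 10.7°/2350 = 3369·0.1857/2350 = 0.2662.
θ₂ = sin⁻¹(0.2662) = 15.44° (from vertical).

15.4°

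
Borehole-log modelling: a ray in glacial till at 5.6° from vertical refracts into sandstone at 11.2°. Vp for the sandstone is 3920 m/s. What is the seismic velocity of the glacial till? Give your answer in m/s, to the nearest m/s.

1969 m/s

Snell's law: sin 5.6°/V₁ = sin 11.2°/V₂.
V₁ = V₂·sin 5.6°/sin 11.2° = 3920 × 0.5024 = 1969.40 m/s.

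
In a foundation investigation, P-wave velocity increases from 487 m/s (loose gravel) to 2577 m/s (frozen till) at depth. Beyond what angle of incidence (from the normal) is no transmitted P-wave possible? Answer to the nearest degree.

At critical incidence the refracted ray runs along the interface (θ₂ = 90°), so sin θ_c = V₁/V₂.
θ_c = arcsin(487/2577) = arcsin 0.1890 = 10.89°.

11°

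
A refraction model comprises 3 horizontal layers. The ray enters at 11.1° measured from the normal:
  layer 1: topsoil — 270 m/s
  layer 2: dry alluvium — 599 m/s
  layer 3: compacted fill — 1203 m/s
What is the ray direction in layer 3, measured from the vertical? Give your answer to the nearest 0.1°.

Snell's law across each interface conserves sin θ / V, so sin θ_3 = V_3·sin θ₁/V₁.
sin θ_3 = 1203 × sin 11.1° / 270 = 0.8578.
θ_3 = 59.07° from the vertical.

59.1°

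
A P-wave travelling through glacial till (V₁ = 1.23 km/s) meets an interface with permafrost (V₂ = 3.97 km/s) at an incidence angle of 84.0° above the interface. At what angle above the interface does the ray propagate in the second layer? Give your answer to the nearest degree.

70°

Convert to the normal: θ₁ = 90° − 84.0° = 6.0°.
Snell's law: sin θ₂ = (V₂/V₁)·sin θ₁ = (3.97/1.23)·sin 6.0° = 0.3374.
θ₂ = arcsin 0.3374 = 19.72° from the normal.
From the interface: 90° − 19.72° = 70.28°.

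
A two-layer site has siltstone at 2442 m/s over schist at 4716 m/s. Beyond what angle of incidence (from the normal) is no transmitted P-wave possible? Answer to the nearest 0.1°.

Critical incidence: sin θ_c = V₁/V₂ = 2442/4716 = 0.5178.
θ_c = arcsin 0.5178 = 31.19°.

31.2°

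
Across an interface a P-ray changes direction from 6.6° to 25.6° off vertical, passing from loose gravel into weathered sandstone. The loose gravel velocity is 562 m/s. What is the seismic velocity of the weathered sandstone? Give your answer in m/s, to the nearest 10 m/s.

2110 m/s

sin 6.6° = 0.1149; sin 25.6° = 0.4321.
V₂ = V₁·(sin θ₂/sin θ₁) = 562·(0.4321/0.1149) = 2112.74 m/s.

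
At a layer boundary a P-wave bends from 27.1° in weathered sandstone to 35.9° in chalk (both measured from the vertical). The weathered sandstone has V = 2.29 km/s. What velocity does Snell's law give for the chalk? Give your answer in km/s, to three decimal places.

sin 27.1° = 0.4555; sin 35.9° = 0.5864.
V₂ = V₁·(sin θ₂/sin θ₁) = 2.29·(0.5864/0.4555) = 2.948 km/s.

2.948 km/s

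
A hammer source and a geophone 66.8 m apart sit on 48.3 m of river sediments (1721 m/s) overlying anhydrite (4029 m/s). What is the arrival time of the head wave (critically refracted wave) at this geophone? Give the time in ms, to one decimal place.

θ_c = arcsin(V₁/V₂) = arcsin(1721/4029) = 25.29°, cos θ_c = 0.9042.
Intercept time tᵢ = 2h cos θ_c / V₁ = 2·48.3·0.9042/1721 = 0.05075 s.
t = x/V₂ + tᵢ = 66.8/4029 + 0.05075 = 0.06733 s.

67.3 ms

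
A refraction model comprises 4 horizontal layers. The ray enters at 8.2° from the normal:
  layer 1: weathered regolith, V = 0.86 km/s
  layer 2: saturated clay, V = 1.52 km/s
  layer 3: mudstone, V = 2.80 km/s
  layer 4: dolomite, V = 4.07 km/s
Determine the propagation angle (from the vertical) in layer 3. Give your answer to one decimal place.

Ray parameter p = sin 8.2° / 0.86 = 1.6585e-01 s/km.
sin θ_3 = p·V_3 = 1.6585e-01 × 2.80 = 0.4644.
θ_3 = arcsin 0.4644 = 27.67°.

27.7°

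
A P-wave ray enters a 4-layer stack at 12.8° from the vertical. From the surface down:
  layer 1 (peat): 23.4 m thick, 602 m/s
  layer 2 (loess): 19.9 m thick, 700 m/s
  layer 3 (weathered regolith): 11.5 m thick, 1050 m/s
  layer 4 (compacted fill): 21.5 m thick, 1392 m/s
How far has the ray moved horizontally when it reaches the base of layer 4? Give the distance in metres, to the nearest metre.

28 m

Apply Snell's law at each interface; in layer i the horizontal offset is hᵢ·tan θᵢ.
Layer 1: θ = 12.80°; offset = 23.4·tan 12.80° = 5.316 m.
Layer 2: sin θ = 700·sin 12.8°/602 = 0.2576, θ = 14.93°; offset = 19.9·tan 14.93° = 5.306 m.
Layer 3: sin θ = 1050·sin 12.8°/602 = 0.3864, θ = 22.73°; offset = 11.5·tan 22.73° = 4.818 m.
Layer 4: sin θ = 1392·sin 12.8°/602 = 0.5123, θ = 30.82°; offset = 21.5·tan 30.82° = 12.825 m.
Total horizontal offset = 28.265 m.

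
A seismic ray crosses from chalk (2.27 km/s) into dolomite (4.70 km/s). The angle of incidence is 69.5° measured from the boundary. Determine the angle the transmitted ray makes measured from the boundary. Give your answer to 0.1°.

Angle from the normal: 90° − 69.5° = 20.5°.
Snell's law: sin θ₂ = (V₂/V₁)·sin θ₁ = (4.70/2.27)·sin 20.5° = 0.7251.
θ₂ = arcsin 0.7251 = 46.48° from the normal.
From the interface: 90° − 46.48° = 43.52°.

43.5°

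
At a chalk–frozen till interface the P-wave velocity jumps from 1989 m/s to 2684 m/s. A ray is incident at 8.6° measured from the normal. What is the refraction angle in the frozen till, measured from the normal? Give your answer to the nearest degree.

sin θ₁/V₁ = sin θ₂/V₂ ⇒ sin θ₂ = 2684·sin 8.6°/1989 = 2684·0.1495/1989 = 0.2018.
θ₂ = sin⁻¹(0.2018) = 11.64° (from vertical).

12°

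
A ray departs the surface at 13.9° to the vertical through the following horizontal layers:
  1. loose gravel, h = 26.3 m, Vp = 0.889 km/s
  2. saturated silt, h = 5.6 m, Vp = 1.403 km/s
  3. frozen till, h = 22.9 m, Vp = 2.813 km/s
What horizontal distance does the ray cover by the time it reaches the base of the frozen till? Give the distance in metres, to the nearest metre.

Ray parameter p = sin 13.9° / 0.889 km/s = 2.7022e-01 s/km.
Layer 1: θ = 13.90°; offset = 26.3·tan 13.90° = 6.509 m.
Layer 2: sin θ = p·1.403 = 0.3791 → θ = 22.28°; offset = 5.6·tan 22.28° = 2.294 m.
Layer 3: sin θ = p·2.813 = 0.7601 → θ = 49.48°; offset = 22.9·tan 49.48° = 26.790 m.
Σ offsets = 35.593 m.

36 m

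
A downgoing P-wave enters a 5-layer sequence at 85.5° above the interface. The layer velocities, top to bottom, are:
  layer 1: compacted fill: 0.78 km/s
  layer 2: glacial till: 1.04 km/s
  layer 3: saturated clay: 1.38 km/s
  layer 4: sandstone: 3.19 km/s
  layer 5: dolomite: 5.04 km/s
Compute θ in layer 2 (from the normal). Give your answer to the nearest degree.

From the normal: θ₁ = 90° − 85.5° = 4.5°.
Snell's law across each interface conserves sin θ / V, so sin θ_2 = V_2·sin θ₁/V₁.
sin θ_2 = 1.04 × sin 4.5° / 0.78 = 0.1046.
θ_2 = arcsin 0.1046 = 6.00°.

6°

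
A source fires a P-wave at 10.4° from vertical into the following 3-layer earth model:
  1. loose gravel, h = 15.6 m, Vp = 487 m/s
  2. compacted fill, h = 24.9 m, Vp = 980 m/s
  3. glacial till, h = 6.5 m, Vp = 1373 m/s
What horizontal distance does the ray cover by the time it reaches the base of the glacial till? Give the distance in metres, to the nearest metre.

Apply Snell's law at each interface; in layer i the horizontal offset is hᵢ·tan θᵢ.
Layer 1: θ = 10.40°; offset = 15.6·tan 10.40° = 2.863 m.
Layer 2: sin θ = 980·sin 10.4°/487 = 0.3633, θ = 21.30°; offset = 24.9·tan 21.30° = 9.708 m.
Layer 3: sin θ = 1373·sin 10.4°/487 = 0.5089, θ = 30.59°; offset = 6.5·tan 30.59° = 3.843 m.
Total horizontal offset = 16.415 m.

16 m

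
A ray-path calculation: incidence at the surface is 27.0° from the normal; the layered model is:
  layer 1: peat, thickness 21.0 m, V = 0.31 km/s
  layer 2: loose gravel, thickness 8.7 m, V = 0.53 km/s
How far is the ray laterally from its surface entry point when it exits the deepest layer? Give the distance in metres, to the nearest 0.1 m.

p = sin θ₁/V₁ = sin 27.0°/0.31 = 1.4645e+00 s/km is conserved through the stack.
Layer 1: θ = 27.00°; offset = 21.0·tan 27.00° = 10.700 m.
Layer 2: sin θ = p·0.53 = 0.7762 → θ = 50.91°; offset = 8.7·tan 50.91° = 10.710 m.
Summing the layer offsets gives 21.410 m.

21.4 m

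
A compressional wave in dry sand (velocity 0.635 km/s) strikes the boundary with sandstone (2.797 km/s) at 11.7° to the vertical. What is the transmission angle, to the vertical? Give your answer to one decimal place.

63.3°

sin θ₁/V₁ = sin θ₂/V₂ ⇒ sin θ₂ = 2.797·sin 11.7°/0.635 = 2.797·0.2028/0.635 = 0.8932.
θ₂ = arcsin 0.8932 = 63.28° from the normal.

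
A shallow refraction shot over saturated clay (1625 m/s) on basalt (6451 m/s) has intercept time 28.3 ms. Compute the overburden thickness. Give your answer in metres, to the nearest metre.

24 m

θ_c = arcsin(1625/6451) = 14.59°; cos θ_c = 0.9678.
tᵢ = 2h cos θ_c/V₁ ⇒ h = tᵢ·V₁/(2 cos θ_c) = 0.0283·1625/(2·0.9678) = 23.76 m.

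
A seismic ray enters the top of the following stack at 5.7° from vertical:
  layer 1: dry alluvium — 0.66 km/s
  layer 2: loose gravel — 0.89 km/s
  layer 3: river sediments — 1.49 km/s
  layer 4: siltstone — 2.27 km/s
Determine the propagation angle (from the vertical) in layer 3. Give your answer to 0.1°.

13.0°

Ray parameter p = sin 5.7° / 0.66 = 1.5048e-01 s/km.
sin θ_3 = p·V_3 = 1.5048e-01 × 1.49 = 0.2242.
θ_3 = 12.96° from the vertical.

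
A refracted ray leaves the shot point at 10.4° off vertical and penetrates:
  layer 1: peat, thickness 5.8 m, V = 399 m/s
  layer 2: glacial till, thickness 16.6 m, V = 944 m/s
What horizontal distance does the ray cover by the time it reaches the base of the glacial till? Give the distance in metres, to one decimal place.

8.9 m

Ray parameter p = sin 10.4° / 399 m/s = 4.5243e-04 s/m.
Layer 1: θ = 10.40°; offset = 5.8·tan 10.40° = 1.064 m.
Layer 2: sin θ = p·944 = 0.4271 → θ = 25.28°; offset = 16.6·tan 25.28° = 7.841 m.
Summing the layer offsets gives 8.905 m.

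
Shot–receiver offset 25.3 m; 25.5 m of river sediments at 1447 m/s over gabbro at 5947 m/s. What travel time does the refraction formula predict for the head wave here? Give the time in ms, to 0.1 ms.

38.4 ms

t = x/V₂ + 2h·√(V₂²−V₁²)/(V₁V₂).
√(V₂²−V₁²) = √(5947²−1447²) = 5768.3 m/s; delay term = 2·25.5·5768.3/(1447·5947) = 0.03419 s.
t = 25.3/5947 + 0.03419 = 0.03844 s.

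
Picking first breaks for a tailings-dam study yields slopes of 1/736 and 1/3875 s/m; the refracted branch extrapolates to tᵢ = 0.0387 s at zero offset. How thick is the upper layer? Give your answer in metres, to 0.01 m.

14.51 m

θ_c = arcsin(736/3875) = 10.95°; cos θ_c = 0.9818.
tᵢ = 2h cos θ_c/V₁ ⇒ h = tᵢ·V₁/(2 cos θ_c) = 0.0387·736/(2·0.9818) = 14.51 m.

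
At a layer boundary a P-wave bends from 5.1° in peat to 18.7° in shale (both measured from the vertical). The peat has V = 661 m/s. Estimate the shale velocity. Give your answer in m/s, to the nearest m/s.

Snell's law: sin 5.1°/V₁ = sin 18.7°/V₂.
V₂ = V₁·sin 18.7°/sin 5.1° = 661 × 3.6067 = 2384.01 m/s.

2384 m/s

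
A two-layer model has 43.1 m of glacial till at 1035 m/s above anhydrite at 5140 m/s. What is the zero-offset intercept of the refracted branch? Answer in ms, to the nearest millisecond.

θ_c = arcsin(V₁/V₂) = arcsin(1035/5140) = 11.62°; cos θ_c = 0.9795.
tᵢ = 2h·cos θ_c / V₁ = 2·43.1·0.9795 / 1035 = 0.08158 s.

82 ms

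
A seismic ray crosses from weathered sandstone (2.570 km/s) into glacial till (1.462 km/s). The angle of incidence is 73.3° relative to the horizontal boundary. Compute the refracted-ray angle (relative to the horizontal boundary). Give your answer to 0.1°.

Convert to the normal: θ₁ = 90° − 73.3° = 16.7°.
Snell's law: sin θ₂ = (V₂/V₁)·sin θ₁ = (1.462/2.570)·sin 16.7° = 0.1635.
θ₂ = sin⁻¹(0.1635) = 9.41° (from vertical).
From the interface: 90° − 9.41° = 80.59°.

80.6°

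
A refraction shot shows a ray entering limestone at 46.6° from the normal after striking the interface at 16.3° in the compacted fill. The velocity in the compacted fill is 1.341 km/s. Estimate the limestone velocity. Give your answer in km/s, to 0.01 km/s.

sin 16.3° = 0.2807; sin 46.6° = 0.7266.
V₂ = V₁·(sin θ₂/sin θ₁) = 1.341·(0.7266/0.2807) = 3.47 km/s.

3.47 km/s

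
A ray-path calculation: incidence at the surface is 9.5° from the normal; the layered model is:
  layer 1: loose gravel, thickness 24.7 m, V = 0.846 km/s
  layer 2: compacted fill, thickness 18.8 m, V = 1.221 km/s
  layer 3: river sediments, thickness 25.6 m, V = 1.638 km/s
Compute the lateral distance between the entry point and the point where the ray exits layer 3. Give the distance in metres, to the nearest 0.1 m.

Ray parameter p = sin 9.5° / 0.846 km/s = 1.9509e-01 s/km.
Layer 1: θ = 9.50°; offset = 24.7·tan 9.50° = 4.133 m.
Layer 2: sin θ = p·1.221 = 0.2382 → θ = 13.78°; offset = 18.8·tan 13.78° = 4.611 m.
Layer 3: sin θ = p·1.638 = 0.3196 → θ = 18.64°; offset = 25.6·tan 18.64° = 8.633 m.
Total horizontal offset = 17.378 m.

17.4 m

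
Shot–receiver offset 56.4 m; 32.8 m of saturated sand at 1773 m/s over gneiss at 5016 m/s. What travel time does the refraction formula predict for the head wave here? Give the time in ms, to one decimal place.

θ_c = arcsin(V₁/V₂) = arcsin(1773/5016) = 20.70°, cos θ_c = 0.9354.
Intercept time tᵢ = 2h cos θ_c / V₁ = 2·32.8·0.9354/1773 = 0.03461 s.
t = x/V₂ + tᵢ = 56.4/5016 + 0.03461 = 0.04586 s.

45.9 ms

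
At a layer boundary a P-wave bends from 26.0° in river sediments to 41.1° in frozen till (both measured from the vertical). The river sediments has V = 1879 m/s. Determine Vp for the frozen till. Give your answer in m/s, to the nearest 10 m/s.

2820 m/s

Snell's law: sin 26.0°/V₁ = sin 41.1°/V₂.
V₂ = V₁·sin 41.1°/sin 26.0° = 1879 × 1.4996 = 2817.72 m/s.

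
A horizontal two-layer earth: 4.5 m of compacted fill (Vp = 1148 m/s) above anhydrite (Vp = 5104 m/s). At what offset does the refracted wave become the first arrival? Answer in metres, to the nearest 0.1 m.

θ_c = arcsin(1148/5104) = 13.00°, so cos θ_c = 0.9744 and tᵢ = 2h cos θ_c/V₁ = 0.0076 s.
At crossover x/V₁ = x/V₂ + tᵢ ⇒ x = tᵢ/(1/V₁ − 1/V₂) = 0.00764/(8.7108e-04 − 1.9592e-04) = 11.31 m.

11.3 m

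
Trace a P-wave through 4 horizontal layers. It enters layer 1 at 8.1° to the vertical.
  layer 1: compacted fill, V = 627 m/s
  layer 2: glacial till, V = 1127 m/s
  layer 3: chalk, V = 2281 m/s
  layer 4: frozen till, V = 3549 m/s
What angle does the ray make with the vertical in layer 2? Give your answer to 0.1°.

14.7°

Snell's law across each interface conserves sin θ / V, so sin θ_2 = V_2·sin θ₁/V₁.
sin θ_2 = 1127 × sin 8.1° / 627 = 0.2533.
θ_2 = 14.67° from the vertical.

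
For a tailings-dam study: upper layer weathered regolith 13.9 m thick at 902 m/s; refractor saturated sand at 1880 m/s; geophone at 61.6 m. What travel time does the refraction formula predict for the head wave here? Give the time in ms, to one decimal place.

t = x/V₂ + 2h·√(V₂²−V₁²)/(V₁V₂).
√(V₂²−V₁²) = √(1880²−902²) = 1649.5 m/s; delay term = 2·13.9·1649.5/(902·1880) = 0.02704 s.
t = 61.6/1880 + 0.02704 = 0.05981 s.

59.8 ms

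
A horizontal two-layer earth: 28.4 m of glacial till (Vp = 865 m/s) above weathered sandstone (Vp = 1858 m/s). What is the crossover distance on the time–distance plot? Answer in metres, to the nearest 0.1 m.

x_cross = 2h·√((V₂+V₁)/(V₂−V₁)).
(V₂+V₁)/(V₂−V₁) = (1858+865)/(1858−865) = 2.7422; √ = 1.6560.
x_cross = 2·28.4·1.6560 = 94.06 m.

94.1 m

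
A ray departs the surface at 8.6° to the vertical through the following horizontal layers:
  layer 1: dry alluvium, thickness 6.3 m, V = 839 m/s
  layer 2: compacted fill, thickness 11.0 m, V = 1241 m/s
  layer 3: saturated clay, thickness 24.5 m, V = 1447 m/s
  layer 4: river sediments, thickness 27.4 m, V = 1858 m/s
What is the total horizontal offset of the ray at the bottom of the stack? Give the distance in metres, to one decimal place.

19.6 m

Ray parameter p = sin 8.6° / 839 m/s = 1.7823e-04 s/m.
Layer 1: θ = 8.60°; offset = 6.3·tan 8.60° = 0.953 m.
Layer 2: sin θ = p·1241 = 0.2212 → θ = 12.78°; offset = 11.0·tan 12.78° = 2.495 m.
Layer 3: sin θ = p·1447 = 0.2579 → θ = 14.95°; offset = 24.5·tan 14.95° = 6.540 m.
Layer 4: sin θ = p·1858 = 0.3312 → θ = 19.34°; offset = 27.4·tan 19.34° = 9.616 m.
Σ offsets = 19.604 m.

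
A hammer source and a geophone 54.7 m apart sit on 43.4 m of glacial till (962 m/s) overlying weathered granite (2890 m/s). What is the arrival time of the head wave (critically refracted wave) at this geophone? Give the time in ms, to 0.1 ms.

t = x/V₂ + 2h·√(V₂²−V₁²)/(V₁V₂).
√(V₂²−V₁²) = √(2890²−962²) = 2725.2 m/s; delay term = 2·43.4·2725.2/(962·2890) = 0.08508 s.
t = 54.7/2890 + 0.08508 = 0.10401 s.

104.0 ms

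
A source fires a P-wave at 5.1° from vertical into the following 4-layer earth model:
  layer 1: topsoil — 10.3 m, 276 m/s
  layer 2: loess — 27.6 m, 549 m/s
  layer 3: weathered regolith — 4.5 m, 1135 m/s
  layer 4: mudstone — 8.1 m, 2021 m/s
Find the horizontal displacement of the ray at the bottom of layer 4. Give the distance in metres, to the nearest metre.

15 m

Ray parameter p = sin 5.1° / 276 m/s = 3.2208e-04 s/m.
Layer 1: θ = 5.10°; offset = 10.3·tan 5.10° = 0.919 m.
Layer 2: sin θ = p·549 = 0.1768 → θ = 10.18°; offset = 27.6·tan 10.18° = 4.958 m.
Layer 3: sin θ = p·1135 = 0.3656 → θ = 21.44°; offset = 4.5·tan 21.44° = 1.767 m.
Layer 4: sin θ = p·2021 = 0.6509 → θ = 40.61°; offset = 8.1·tan 40.61° = 6.945 m.
Total horizontal offset = 14.590 m.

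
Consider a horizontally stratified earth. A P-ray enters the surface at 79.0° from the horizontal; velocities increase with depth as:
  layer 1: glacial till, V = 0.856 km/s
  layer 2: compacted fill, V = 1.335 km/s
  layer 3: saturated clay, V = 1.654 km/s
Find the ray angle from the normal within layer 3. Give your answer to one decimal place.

From the normal: θ₁ = 90° − 79.0° = 11.0°.
Snell's law across each interface conserves sin θ / V, so sin θ_3 = V_3·sin θ₁/V₁.
sin θ_3 = 1.654 × sin 11.0° / 0.856 = 0.3687.
θ_3 = 21.63° from the vertical.

21.6°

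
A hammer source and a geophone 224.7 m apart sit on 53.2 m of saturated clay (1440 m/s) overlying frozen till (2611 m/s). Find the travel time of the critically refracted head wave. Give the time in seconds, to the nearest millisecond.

t = x/V₂ + 2h·√(V₂²−V₁²)/(V₁V₂).
√(V₂²−V₁²) = √(2611²−1440²) = 2178.0 m/s; delay term = 2·53.2·2178.0/(1440·2611) = 0.06164 s.
t = 224.7/2611 + 0.06164 = 0.14769 s.

0.148 s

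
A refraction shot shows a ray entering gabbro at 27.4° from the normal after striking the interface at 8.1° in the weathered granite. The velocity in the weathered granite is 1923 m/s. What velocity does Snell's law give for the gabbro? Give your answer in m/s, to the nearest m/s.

Snell's law: sin 8.1°/V₁ = sin 27.4°/V₂.
V₂ = V₁·sin 27.4°/sin 8.1° = 1923 × 3.2661 = 6280.74 m/s.

6281 m/s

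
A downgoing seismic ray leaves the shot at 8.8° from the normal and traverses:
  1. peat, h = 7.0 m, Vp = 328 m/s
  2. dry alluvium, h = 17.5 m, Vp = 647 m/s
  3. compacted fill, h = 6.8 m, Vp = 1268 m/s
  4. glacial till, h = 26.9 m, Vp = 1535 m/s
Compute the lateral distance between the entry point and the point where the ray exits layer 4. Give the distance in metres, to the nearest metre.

39 m

Apply Snell's law at each interface; in layer i the horizontal offset is hᵢ·tan θᵢ.
Layer 1: θ = 8.80°; offset = 7.0·tan 8.80° = 1.084 m.
Layer 2: sin θ = 647·sin 8.8°/328 = 0.3018, θ = 17.56°; offset = 17.5·tan 17.56° = 5.539 m.
Layer 3: sin θ = 1268·sin 8.8°/328 = 0.5914, θ = 36.26°; offset = 6.8·tan 36.26° = 4.987 m.
Layer 4: sin θ = 1535·sin 8.8°/328 = 0.7160, θ = 45.72°; offset = 26.9·tan 45.72° = 27.586 m.
Σ offsets = 39.197 m.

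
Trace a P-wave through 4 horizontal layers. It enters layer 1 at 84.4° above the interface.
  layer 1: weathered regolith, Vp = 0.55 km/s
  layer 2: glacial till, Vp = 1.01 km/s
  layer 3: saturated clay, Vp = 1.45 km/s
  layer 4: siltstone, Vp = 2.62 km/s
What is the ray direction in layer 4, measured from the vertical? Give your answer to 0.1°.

27.7°

From the normal: θ₁ = 90° − 84.4° = 5.6°.
Snell's law across each interface conserves sin θ / V, so sin θ_4 = V_4·sin θ₁/V₁.
sin θ_4 = 2.62 × sin 5.6° / 0.55 = 0.4648.
θ_4 = 27.70° from the vertical.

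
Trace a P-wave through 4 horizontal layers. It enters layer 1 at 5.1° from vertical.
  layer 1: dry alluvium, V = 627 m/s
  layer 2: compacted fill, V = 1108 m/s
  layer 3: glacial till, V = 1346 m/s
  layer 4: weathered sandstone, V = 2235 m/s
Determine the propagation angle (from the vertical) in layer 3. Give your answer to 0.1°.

11.0°

Ray parameter p = sin 5.1° / 627 = 1.4178e-04 s/m.
sin θ_3 = p·V_3 = 1.4178e-04 × 1346 = 0.1908.
θ_3 = 11.00° from the vertical.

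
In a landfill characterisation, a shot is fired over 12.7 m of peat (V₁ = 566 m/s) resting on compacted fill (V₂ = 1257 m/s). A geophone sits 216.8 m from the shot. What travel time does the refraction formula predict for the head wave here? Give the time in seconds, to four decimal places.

θ_c = arcsin(V₁/V₂) = arcsin(566/1257) = 26.76°, cos θ_c = 0.8929.
Intercept time tᵢ = 2h cos θ_c / V₁ = 2·12.7·0.8929/566 = 0.04007 s.
t = x/V₂ + tᵢ = 216.8/1257 + 0.04007 = 0.21254 s.

0.2125 s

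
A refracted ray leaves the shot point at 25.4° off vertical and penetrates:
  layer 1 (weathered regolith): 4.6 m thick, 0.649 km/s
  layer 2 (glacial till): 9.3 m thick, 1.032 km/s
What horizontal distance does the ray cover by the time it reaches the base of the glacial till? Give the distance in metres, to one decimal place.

Apply Snell's law at each interface; in layer i the horizontal offset is hᵢ·tan θᵢ.
Layer 1: θ = 25.40°; offset = 4.6·tan 25.40° = 2.184 m.
Layer 2: sin θ = 1.032·sin 25.4°/0.649 = 0.6821, θ = 43.01°; offset = 9.3·tan 43.01° = 8.674 m.
Total horizontal offset = 10.858 m.

10.9 m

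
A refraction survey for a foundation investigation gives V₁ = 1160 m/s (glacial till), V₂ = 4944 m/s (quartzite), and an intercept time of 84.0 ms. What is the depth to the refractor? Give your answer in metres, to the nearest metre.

h = tᵢ·V₁·V₂ / (2·√(V₂²−V₁²)).
√(V₂²−V₁²) = √(4944² − 1160²) = 4806.0 m/s.
h = 0.084 s × 1160 × 4944 / (2 × 4806.0) = 50.12 m.

50 m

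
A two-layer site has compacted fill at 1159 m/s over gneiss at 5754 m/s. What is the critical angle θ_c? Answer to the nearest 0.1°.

11.6°

At critical incidence the refracted ray runs along the interface (θ₂ = 90°), so sin θ_c = V₁/V₂.
θ_c = arcsin(1159/5754) = arcsin 0.2014 = 11.62°.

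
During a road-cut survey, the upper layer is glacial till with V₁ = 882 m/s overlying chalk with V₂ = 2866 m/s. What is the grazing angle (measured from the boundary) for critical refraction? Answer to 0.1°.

At critical incidence the refracted ray runs along the interface (θ₂ = 90°), so sin θ_c = V₁/V₂.
θ_c = arcsin(882/2866) = arcsin 0.3077 = 17.92°.
Measured from the interface: 90° − 17.92° = 72.08°.

72.1°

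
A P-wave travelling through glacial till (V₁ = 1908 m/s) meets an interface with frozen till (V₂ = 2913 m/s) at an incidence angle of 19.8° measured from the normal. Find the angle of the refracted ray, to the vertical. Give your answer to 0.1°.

Snell's law: sin θ₂ = (V₂/V₁)·sin θ₁ = (2913/1908)·sin 19.8° = 0.5172.
θ₂ = arcsin 0.5172 = 31.14° from the normal.

31.1°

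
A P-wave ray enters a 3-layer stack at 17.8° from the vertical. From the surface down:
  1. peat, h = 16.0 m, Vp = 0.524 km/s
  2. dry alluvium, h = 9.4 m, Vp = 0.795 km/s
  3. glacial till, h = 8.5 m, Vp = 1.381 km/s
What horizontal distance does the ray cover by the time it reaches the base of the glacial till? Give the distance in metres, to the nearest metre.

Apply Snell's law at each interface; in layer i the horizontal offset is hᵢ·tan θᵢ.
Layer 1: θ = 17.80°; offset = 16.0·tan 17.80° = 5.137 m.
Layer 2: sin θ = 0.795·sin 17.8°/0.524 = 0.4638, θ = 27.63°; offset = 9.4·tan 27.63° = 4.921 m.
Layer 3: sin θ = 1.381·sin 17.8°/0.524 = 0.8057, θ = 53.67°; offset = 8.5·tan 53.67° = 11.560 m.
Σ offsets = 21.618 m.

22 m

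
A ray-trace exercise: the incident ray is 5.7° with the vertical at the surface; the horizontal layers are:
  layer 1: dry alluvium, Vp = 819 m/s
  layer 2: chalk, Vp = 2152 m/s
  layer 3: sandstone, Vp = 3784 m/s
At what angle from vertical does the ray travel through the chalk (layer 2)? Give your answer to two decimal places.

15.13°

Ray parameter p = sin 5.7° / 819 = 1.2127e-04 s/m.
sin θ_2 = p·V_2 = 1.2127e-04 × 2152 = 0.2610.
θ_2 = 15.13° from the vertical.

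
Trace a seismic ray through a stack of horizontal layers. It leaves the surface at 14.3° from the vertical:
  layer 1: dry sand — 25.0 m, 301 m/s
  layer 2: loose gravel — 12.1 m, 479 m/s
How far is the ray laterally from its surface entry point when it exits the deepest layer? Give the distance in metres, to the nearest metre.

12 m

p = sin θ₁/V₁ = sin 14.3°/301 = 8.2059e-04 s/m is conserved through the stack.
Layer 1: θ = 14.30°; offset = 25.0·tan 14.30° = 6.372 m.
Layer 2: sin θ = p·479 = 0.3931 → θ = 23.15°; offset = 12.1·tan 23.15° = 5.172 m.
Summing the layer offsets gives 11.545 m.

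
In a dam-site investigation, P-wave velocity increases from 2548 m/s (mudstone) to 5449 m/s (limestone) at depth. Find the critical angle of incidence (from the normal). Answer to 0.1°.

27.9°

At critical incidence the refracted ray runs along the interface (θ₂ = 90°), so sin θ_c = V₁/V₂.
θ_c = arcsin(2548/5449) = arcsin 0.4676 = 27.88°.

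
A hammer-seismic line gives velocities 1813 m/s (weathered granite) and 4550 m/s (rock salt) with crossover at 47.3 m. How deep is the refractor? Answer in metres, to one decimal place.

15.5 m

x_cross = 2h·√((V₂+V₁)/(V₂−V₁)) → h = x_cross / (2·√((V₂+V₁)/(V₂−V₁))).
√((V₂+V₁)/(V₂−V₁)) = √((4550+1813)/(4550−1813)) = 1.5247.
h = 47.3 / (2·1.5247) = 15.51 m.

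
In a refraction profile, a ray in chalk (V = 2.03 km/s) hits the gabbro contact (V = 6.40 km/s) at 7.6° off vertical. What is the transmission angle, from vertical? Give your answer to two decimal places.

24.64°

sin θ₁/V₁ = sin θ₂/V₂ ⇒ sin θ₂ = 6.40·sin 7.6°/2.03 = 6.40·0.1323/2.03 = 0.4170.
θ₂ = sin⁻¹(0.4170) = 24.64° (from vertical).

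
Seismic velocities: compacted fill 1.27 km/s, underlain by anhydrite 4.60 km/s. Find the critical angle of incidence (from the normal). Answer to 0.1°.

16.0°

At critical incidence the refracted ray runs along the interface (θ₂ = 90°), so sin θ_c = V₁/V₂.
θ_c = arcsin(1.27/4.60) = arcsin 0.2761 = 16.03°.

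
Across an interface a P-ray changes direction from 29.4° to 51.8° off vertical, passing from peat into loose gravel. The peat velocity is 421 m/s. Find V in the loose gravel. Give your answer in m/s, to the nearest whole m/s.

Snell's law: sin 29.4°/V₁ = sin 51.8°/V₂.
V₂ = V₁·sin 51.8°/sin 29.4° = 421 × 1.6008 = 673.95 m/s.

674 m/s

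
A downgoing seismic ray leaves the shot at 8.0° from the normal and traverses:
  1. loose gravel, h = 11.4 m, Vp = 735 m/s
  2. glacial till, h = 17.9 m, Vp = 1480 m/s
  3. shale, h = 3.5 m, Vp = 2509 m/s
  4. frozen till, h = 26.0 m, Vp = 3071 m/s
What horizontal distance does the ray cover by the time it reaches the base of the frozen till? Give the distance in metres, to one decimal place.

27.3 m

Ray parameter p = sin 8.0° / 735 m/s = 1.8935e-04 s/m.
Layer 1: θ = 8.00°; offset = 11.4·tan 8.00° = 1.602 m.
Layer 2: sin θ = p·1480 = 0.2802 → θ = 16.27°; offset = 17.9·tan 16.27° = 5.226 m.
Layer 3: sin θ = p·2509 = 0.4751 → θ = 28.36°; offset = 3.5·tan 28.36° = 1.890 m.
Layer 4: sin θ = p·3071 = 0.5815 → θ = 35.56°; offset = 26.0·tan 35.56° = 18.584 m.
Summing the layer offsets gives 27.301 m.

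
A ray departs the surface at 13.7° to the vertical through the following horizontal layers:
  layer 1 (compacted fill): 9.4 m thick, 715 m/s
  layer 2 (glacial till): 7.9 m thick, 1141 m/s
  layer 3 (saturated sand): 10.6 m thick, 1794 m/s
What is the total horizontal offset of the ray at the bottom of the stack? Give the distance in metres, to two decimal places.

Ray parameter p = sin 13.7° / 715 m/s = 3.3124e-04 s/m.
Layer 1: θ = 13.70°; offset = 9.4·tan 13.70° = 2.2915 m.
Layer 2: sin θ = p·1141 = 0.3779 → θ = 22.21°; offset = 7.9·tan 22.21° = 3.2250 m.
Layer 3: sin θ = p·1794 = 0.5942 → θ = 36.46°; offset = 10.6·tan 36.46° = 7.8319 m.
Summing the layer offsets gives 13.3483 m.

13.35 m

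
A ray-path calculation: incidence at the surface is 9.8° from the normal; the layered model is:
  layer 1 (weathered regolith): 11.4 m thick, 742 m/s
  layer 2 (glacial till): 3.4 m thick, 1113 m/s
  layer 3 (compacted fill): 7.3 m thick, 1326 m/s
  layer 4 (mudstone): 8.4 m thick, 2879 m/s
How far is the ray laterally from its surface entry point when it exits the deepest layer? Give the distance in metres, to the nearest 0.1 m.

p = sin θ₁/V₁ = sin 9.8°/742 = 2.2939e-04 s/m is conserved through the stack.
Layer 1: θ = 9.80°; offset = 11.4·tan 9.80° = 1.969 m.
Layer 2: sin θ = p·1113 = 0.2553 → θ = 14.79°; offset = 3.4·tan 14.79° = 0.898 m.
Layer 3: sin θ = p·1326 = 0.3042 → θ = 17.71°; offset = 7.3·tan 17.71° = 2.331 m.
Layer 4: sin θ = p·2879 = 0.6604 → θ = 41.33°; offset = 8.4·tan 41.33° = 7.388 m.
Summing the layer offsets gives 12.586 m.

12.6 m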